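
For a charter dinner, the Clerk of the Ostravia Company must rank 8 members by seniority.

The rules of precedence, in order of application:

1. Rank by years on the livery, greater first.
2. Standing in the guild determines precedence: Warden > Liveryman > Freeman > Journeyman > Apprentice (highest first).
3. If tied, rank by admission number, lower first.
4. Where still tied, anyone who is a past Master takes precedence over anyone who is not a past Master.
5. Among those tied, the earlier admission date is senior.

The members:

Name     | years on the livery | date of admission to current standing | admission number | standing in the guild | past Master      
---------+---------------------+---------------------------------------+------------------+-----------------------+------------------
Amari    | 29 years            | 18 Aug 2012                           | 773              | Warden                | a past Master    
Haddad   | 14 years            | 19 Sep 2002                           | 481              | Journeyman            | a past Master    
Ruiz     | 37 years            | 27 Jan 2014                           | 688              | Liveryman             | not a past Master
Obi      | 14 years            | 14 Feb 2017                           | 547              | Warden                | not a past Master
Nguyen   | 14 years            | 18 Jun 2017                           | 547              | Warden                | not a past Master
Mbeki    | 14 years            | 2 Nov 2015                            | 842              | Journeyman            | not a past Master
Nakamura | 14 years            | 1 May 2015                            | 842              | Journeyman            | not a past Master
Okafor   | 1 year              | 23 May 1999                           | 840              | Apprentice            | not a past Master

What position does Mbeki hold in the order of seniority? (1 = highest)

By years on the livery (higher first): Ruiz (37 years); then Amari (29 years); then Obi, Nguyen, Haddad, Nakamura and Mbeki (each 14 years); then Okafor (1 year).
Among Obi, Nguyen, Haddad, Nakamura and Mbeki, by standing in the guild: Obi and Nguyen (Warden) before Haddad, Nakamura and Mbeki (Journeyman).
Obi and Nguyen both have admission number 547, so the next rule applies.
Obi and Nguyen are each not a past Master, so the next rule applies.
Among Obi and Nguyen, by date of admission to current standing (earlier first): Obi (14 Feb 2017) before Nguyen (18 Jun 2017).
Among Haddad, Nakamura and Mbeki, by admission number (lower first): Haddad (481) before Nakamura and Mbeki (842).
Nakamura and Mbeki are each not a past Master, so the next rule applies.
Among Nakamura and Mbeki, by date of admission to current standing (earlier first): Nakamura (1 May 2015) before Mbeki (2 Nov 2015).
Order: Ruiz, Amari, Obi, Nguyen, Haddad, Nakamura, Mbeki, Okafor. So position 7.

7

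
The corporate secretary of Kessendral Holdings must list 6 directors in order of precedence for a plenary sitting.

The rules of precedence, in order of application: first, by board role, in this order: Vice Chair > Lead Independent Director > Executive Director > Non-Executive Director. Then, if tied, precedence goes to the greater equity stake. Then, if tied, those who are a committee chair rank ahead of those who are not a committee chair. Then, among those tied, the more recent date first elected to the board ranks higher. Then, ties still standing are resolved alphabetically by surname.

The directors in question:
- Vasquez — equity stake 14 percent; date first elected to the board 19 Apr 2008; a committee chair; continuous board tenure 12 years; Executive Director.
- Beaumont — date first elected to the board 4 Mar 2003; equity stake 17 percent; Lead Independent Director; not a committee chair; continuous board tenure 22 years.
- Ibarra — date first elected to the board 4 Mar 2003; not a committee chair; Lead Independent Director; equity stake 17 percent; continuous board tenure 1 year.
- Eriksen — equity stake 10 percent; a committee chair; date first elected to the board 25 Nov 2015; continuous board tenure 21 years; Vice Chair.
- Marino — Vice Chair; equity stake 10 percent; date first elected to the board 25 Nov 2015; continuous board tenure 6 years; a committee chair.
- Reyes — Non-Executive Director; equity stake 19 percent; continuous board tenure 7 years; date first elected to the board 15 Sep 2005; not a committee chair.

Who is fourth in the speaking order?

By board role: Eriksen and Marino (Vice Chair); then Beaumont and Ibarra (Lead Independent Director); then Vasquez (Executive Director); then Reyes (Non-Executive Director).
Eriksen and Marino both have equity stake 10 percent, so the next rule applies.
Eriksen and Marino are each a committee chair, so the next rule applies.
Eriksen and Marino both have date first elected to the board 25 Nov 2015, so the next rule applies.
Among Eriksen and Marino, alphabetically by surname: Eriksen before Marino.
Beaumont and Ibarra both have equity stake 17 percent, so the next rule applies.
Beaumont and Ibarra are each not a committee chair, so the next rule applies.
Beaumont and Ibarra both have date first elected to the board 4 Mar 2003, so the next rule applies.
Among Beaumont and Ibarra, alphabetically by surname: Beaumont before Ibarra.
Order: Eriksen, Marino, Beaumont, Ibarra, Vasquez, Reyes.

Ibarra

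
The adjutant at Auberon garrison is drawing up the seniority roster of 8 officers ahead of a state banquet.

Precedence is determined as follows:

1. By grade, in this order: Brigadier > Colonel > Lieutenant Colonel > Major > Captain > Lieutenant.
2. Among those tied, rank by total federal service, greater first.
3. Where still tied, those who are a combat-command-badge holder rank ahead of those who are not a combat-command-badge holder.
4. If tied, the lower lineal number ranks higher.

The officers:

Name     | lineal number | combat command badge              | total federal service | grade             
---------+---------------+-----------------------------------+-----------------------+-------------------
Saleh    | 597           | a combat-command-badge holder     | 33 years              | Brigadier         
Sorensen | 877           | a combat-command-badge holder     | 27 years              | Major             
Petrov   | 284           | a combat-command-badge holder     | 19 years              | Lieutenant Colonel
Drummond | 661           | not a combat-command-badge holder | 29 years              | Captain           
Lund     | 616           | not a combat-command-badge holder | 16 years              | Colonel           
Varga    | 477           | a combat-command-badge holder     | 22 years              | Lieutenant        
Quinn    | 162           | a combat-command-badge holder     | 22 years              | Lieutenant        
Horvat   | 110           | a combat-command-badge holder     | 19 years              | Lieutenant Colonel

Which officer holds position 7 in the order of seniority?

By grade: Saleh (Brigadier); then Lund (Colonel); then Horvat and Petrov (Lieutenant Colonel); then Sorensen (Major); then Drummond (Captain); then Quinn and Varga (Lieutenant).
Horvat and Petrov both have total federal service 19 years, so the next rule applies.
Horvat and Petrov are each a combat-command-badge holder, so the next rule applies.
Among Horvat and Petrov, by lineal number (lower first): Horvat (110) before Petrov (284).
Quinn and Varga both have total federal service 22 years, so the next rule applies.
Quinn and Varga are each a combat-command-badge holder, so the next rule applies.
Among Quinn and Varga, by lineal number (lower first): Quinn (162) before Varga (477).
Order: Saleh, Lund, Horvat, Petrov, Sorensen, Drummond, Quinn, Varga.

Quinn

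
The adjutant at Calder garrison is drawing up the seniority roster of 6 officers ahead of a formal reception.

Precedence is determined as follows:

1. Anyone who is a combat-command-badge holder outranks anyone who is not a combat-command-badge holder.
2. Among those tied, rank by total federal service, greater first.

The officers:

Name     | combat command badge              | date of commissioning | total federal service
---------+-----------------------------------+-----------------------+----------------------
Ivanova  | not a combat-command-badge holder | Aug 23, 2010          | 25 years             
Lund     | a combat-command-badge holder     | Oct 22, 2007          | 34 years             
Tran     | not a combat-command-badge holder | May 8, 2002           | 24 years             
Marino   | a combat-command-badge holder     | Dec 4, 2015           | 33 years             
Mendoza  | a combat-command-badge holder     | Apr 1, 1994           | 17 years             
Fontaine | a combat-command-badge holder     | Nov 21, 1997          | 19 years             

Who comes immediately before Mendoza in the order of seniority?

Fontaine

By the first rule: Lund, Marino, Fontaine and Mendoza (each a combat-command-badge holder); then Ivanova and Tran (both not a combat-command-badge holder).
Among Lund, Marino, Fontaine and Mendoza, by total federal service (higher first): Lund (34 years) before Marino (33 years) before Fontaine (19 years) before Mendoza (17 years).
Among Ivanova and Tran, by total federal service (higher first): Ivanova (25 years) before Tran (24 years).
Order: Lund, Marino, Fontaine, Mendoza, Ivanova, Tran.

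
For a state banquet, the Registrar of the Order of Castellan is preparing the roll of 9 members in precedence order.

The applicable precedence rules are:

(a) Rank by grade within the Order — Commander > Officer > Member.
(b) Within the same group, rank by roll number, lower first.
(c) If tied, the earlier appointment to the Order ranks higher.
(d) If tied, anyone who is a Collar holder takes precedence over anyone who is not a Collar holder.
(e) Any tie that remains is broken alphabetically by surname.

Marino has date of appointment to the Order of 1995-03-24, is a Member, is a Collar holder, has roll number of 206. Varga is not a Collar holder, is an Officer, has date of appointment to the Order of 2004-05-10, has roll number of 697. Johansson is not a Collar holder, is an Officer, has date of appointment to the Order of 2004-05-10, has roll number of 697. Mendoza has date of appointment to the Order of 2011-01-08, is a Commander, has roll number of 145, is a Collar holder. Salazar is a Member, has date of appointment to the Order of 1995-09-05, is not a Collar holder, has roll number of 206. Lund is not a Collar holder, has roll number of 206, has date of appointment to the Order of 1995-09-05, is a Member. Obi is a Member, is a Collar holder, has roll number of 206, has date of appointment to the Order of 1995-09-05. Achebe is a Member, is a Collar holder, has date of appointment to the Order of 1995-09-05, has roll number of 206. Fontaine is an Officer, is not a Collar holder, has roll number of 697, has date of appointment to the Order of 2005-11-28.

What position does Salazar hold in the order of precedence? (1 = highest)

By grade within the Order: Mendoza (Commander); then Johansson, Varga and Fontaine (Officer); then Marino, Achebe, Obi, Lund and Salazar (Member).
Johansson, Varga and Fontaine all have roll number 697, so the next rule applies.
Among Johansson, Varga and Fontaine, by date of appointment to the Order (earlier first): Johansson and Varga (2004-05-10) before Fontaine (2005-11-28).
Johansson and Varga are each not a Collar holder, so the next rule applies.
Among Johansson and Varga, alphabetically by surname: Johansson before Varga.
Marino, Achebe, Obi, Lund and Salazar all have roll number 206, so the next rule applies.
Among Marino, Achebe, Obi, Lund and Salazar, by date of appointment to the Order (earlier first): Marino (1995-03-24) before Achebe, Obi, Lund and Salazar (1995-09-05).
Among Achebe, Obi, Lund and Salazar, a Collar holder before not a Collar holder: Achebe and Obi (a Collar holder) before Lund and Salazar (not a Collar holder).
Among Achebe and Obi, alphabetically by surname: Achebe before Obi.
Among Lund and Salazar, alphabetically by surname: Lund before Salazar.
Order: Mendoza, Johansson, Varga, Fontaine, Marino, Achebe, Obi, Lund, Salazar. So position 9.

9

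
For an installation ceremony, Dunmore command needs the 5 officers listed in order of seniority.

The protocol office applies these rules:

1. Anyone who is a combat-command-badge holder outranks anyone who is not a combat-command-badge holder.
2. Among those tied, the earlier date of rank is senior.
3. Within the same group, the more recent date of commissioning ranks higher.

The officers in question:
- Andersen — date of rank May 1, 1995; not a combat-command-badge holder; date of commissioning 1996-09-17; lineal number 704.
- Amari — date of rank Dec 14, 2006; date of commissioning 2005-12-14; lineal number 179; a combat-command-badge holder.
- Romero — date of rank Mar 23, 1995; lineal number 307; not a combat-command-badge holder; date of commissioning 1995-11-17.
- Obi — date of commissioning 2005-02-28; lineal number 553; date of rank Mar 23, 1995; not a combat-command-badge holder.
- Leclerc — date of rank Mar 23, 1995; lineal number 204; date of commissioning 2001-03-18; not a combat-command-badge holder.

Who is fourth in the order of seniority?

Romero

By the first rule: Amari (a combat-command-badge holder); then Obi, Leclerc, Romero and Andersen (each not a combat-command-badge holder).
Among Obi, Leclerc, Romero and Andersen, by date of rank (earlier first): Obi, Leclerc and Romero (Mar 23, 1995) before Andersen (May 1, 1995).
Among Obi, Leclerc and Romero, by date of commissioning (later first): Obi (2005-02-28) before Leclerc (2001-03-18) before Romero (1995-11-17).
Order: Amari, Obi, Leclerc, Romero, Andersen.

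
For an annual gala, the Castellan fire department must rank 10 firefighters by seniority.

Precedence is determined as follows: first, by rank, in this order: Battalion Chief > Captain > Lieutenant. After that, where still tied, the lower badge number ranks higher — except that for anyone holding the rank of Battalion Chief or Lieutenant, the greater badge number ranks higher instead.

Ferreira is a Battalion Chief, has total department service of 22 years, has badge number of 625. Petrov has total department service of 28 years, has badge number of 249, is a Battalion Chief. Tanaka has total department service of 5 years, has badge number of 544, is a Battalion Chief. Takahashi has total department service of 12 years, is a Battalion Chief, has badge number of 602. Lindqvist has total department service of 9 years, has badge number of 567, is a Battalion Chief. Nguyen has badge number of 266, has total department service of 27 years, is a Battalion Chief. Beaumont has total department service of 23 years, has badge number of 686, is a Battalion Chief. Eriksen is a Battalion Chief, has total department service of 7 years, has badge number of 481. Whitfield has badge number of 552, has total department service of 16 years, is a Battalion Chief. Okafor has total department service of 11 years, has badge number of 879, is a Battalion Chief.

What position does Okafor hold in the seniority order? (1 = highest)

By rank: Okafor, Beaumont, Ferreira, Takahashi, Lindqvist, Whitfield, Tanaka, Eriksen, Nguyen and Petrov (Battalion Chief).
Among Okafor, Beaumont, Ferreira, Takahashi, Lindqvist, Whitfield, Tanaka, Eriksen, Nguyen and Petrov, by badge number (higher first) (reversed rule for this group): Okafor (879) before Beaumont (686) before Ferreira (625) before Takahashi (602) before Lindqvist (567) before Whitfield (552) before Tanaka (544) before Eriksen (481) before Nguyen (266) before Petrov (249).
Order: Okafor, Beaumont, Ferreira, Takahashi, Lindqvist, Whitfield, Tanaka, Eriksen, Nguyen, Petrov. So position 1.

1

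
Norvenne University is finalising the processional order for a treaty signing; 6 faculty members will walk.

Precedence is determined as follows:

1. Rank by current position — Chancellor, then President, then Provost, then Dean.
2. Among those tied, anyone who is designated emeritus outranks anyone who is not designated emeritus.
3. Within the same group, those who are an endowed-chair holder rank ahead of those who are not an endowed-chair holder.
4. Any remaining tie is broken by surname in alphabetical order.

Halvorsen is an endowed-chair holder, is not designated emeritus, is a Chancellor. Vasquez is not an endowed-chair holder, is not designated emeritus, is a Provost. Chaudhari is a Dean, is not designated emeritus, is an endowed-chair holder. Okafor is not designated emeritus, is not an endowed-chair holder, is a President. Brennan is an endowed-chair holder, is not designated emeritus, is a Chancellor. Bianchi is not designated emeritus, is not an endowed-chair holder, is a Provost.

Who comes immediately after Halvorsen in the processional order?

Okafor

By current position: Brennan and Halvorsen (Chancellor); then Okafor (President); then Bianchi and Vasquez (Provost); then Chaudhari (Dean).
Brennan and Halvorsen are each not designated emeritus, so the next rule applies.
Brennan and Halvorsen are each an endowed-chair holder, so the next rule applies.
Among Brennan and Halvorsen, alphabetically by surname: Brennan before Halvorsen.
Bianchi and Vasquez are each not designated emeritus, so the next rule applies.
Bianchi and Vasquez are each not an endowed-chair holder, so the next rule applies.
Among Bianchi and Vasquez, alphabetically by surname: Bianchi before Vasquez.
Order: Brennan, Halvorsen, Okafor, Bianchi, Vasquez, Chaudhari.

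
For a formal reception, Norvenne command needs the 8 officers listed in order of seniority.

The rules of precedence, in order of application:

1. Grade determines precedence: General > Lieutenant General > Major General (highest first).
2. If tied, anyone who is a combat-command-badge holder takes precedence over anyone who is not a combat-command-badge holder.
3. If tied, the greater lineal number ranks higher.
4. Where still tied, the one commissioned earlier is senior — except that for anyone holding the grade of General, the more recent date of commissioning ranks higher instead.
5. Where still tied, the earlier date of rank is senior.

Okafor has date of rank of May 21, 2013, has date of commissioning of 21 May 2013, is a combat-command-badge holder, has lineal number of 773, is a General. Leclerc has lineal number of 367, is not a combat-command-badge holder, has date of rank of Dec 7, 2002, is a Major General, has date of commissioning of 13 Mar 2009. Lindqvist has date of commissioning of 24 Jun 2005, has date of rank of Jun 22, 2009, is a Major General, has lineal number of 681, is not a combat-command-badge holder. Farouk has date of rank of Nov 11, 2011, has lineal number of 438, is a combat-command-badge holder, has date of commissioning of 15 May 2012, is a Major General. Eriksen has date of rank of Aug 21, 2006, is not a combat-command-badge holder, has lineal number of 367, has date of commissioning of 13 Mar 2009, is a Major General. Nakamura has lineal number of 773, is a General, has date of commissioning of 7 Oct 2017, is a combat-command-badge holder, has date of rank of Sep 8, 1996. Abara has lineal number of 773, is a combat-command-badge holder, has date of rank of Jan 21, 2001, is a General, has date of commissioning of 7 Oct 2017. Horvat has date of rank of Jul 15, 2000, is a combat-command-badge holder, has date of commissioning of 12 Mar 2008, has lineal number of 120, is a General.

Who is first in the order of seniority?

Nakamura

By grade: Nakamura, Abara, Okafor and Horvat (General); then Farouk, Lindqvist, Leclerc and Eriksen (Major General).
Nakamura, Abara, Okafor and Horvat are each a combat-command-badge holder, so the next rule applies.
Among Nakamura, Abara, Okafor and Horvat, by lineal number (higher first): Nakamura, Abara and Okafor (773) before Horvat (120).
Among Nakamura, Abara and Okafor, by date of commissioning (later first) (reversed rule for this group): Nakamura and Abara (7 Oct 2017) before Okafor (21 May 2013).
Among Nakamura and Abara, by date of rank (earlier first): Nakamura (Sep 8, 1996) before Abara (Jan 21, 2001).
Among Farouk, Lindqvist, Leclerc and Eriksen, a combat-command-badge holder before not a combat-command-badge holder: Farouk (a combat-command-badge holder) before Lindqvist, Leclerc and Eriksen (not a combat-command-badge holder).
Among Lindqvist, Leclerc and Eriksen, by lineal number (higher first): Lindqvist (681) before Leclerc and Eriksen (367).
Leclerc and Eriksen both have date of commissioning 13 Mar 2009, so the next rule applies.
Among Leclerc and Eriksen, by date of rank (earlier first): Leclerc (Dec 7, 2002) before Eriksen (Aug 21, 2006).
Order: Nakamura, Abara, Okafor, Horvat, Farouk, Lindqvist, Leclerc, Eriksen.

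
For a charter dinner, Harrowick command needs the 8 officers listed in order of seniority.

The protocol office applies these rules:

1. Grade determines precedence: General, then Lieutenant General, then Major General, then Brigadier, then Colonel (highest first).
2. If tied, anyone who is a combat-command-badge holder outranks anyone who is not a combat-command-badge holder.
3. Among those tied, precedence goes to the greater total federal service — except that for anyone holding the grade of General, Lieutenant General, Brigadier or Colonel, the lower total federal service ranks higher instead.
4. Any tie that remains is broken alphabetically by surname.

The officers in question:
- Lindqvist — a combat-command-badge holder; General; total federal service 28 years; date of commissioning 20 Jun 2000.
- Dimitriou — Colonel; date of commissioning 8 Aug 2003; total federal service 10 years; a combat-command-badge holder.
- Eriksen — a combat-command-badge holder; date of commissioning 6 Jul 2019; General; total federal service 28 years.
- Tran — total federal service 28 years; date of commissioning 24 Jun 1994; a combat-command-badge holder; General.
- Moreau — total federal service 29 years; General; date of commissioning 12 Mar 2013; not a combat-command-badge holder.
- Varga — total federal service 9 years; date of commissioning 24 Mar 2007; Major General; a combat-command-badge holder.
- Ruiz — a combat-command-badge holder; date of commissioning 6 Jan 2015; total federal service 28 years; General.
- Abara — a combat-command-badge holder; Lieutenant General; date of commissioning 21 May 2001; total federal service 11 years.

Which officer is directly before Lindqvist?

By grade: Eriksen, Lindqvist, Ruiz, Tran and Moreau (General); then Abara (Lieutenant General); then Varga (Major General); then Dimitriou (Colonel).
Among Eriksen, Lindqvist, Ruiz, Tran and Moreau, a combat-command-badge holder before not a combat-command-badge holder: Eriksen, Lindqvist, Ruiz and Tran (a combat-command-badge holder) before Moreau (not a combat-command-badge holder).
Eriksen, Lindqvist, Ruiz and Tran all have total federal service 28 years, so the next rule applies.
Among Eriksen, Lindqvist, Ruiz and Tran, alphabetically by surname: Eriksen before Lindqvist before Ruiz before Tran.
Order: Eriksen, Lindqvist, Ruiz, Tran, Moreau, Abara, Varga, Dimitriou.

Eriksen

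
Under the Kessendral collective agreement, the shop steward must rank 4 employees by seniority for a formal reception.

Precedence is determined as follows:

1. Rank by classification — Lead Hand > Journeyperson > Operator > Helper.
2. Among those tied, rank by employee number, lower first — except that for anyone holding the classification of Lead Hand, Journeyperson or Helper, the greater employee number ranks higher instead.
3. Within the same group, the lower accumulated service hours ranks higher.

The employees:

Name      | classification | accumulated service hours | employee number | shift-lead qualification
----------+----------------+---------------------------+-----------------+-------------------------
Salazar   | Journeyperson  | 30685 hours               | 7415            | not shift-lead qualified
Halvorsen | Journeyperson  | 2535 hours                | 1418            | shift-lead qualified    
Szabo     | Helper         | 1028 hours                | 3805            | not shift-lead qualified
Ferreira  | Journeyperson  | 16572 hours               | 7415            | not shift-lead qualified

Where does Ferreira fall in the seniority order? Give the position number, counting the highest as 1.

By classification: Ferreira, Salazar and Halvorsen (Journeyperson); then Szabo (Helper).
Among Ferreira, Salazar and Halvorsen, by employee number (higher first) (reversed rule for this group): Ferreira and Salazar (7415) before Halvorsen (1418).
Among Ferreira and Salazar, by accumulated service hours (lower first): Ferreira (16572 hours) before Salazar (30685 hours).
Order: Ferreira, Salazar, Halvorsen, Szabo. So position 1.

1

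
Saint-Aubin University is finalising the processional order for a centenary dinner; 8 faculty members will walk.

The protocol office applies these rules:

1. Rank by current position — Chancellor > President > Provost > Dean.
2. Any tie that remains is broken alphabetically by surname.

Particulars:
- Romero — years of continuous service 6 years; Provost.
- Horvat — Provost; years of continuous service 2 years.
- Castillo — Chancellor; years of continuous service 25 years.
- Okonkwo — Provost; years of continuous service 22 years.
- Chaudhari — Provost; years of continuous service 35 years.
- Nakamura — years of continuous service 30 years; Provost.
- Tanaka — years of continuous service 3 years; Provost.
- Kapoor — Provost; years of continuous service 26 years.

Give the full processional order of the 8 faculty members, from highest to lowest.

Castillo, Chaudhari, Horvat, Kapoor, Nakamura, Okonkwo, Romero, Tanaka

By current position: Castillo (Chancellor); then Chaudhari, Horvat, Kapoor, Nakamura, Okonkwo, Romero and Tanaka (Provost).
Among Chaudhari, Horvat, Kapoor, Nakamura, Okonkwo, Romero and Tanaka, alphabetically by surname: Chaudhari before Horvat before Kapoor before Nakamura before Okonkwo before Romero before Tanaka.
Full order: Castillo, Chaudhari, Horvat, Kapoor, Nakamura, Okonkwo, Romero, Tanaka.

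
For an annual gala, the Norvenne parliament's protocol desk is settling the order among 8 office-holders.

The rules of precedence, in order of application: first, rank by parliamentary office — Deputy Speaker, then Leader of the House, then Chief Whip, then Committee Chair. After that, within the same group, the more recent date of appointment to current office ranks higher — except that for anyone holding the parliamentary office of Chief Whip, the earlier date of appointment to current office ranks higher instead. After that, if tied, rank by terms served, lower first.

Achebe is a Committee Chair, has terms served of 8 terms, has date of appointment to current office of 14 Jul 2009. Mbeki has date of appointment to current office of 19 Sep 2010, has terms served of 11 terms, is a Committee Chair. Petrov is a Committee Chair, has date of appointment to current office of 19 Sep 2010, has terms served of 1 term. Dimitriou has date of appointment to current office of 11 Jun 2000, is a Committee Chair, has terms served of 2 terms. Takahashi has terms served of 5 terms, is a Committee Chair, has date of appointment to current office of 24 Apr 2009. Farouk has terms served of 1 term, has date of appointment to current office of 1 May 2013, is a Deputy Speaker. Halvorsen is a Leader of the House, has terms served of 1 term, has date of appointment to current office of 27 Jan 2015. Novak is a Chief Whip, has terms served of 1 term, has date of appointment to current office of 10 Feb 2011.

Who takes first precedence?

By parliamentary office: Farouk (Deputy Speaker); then Halvorsen (Leader of the House); then Novak (Chief Whip); then Petrov, Mbeki, Achebe, Takahashi and Dimitriou (Committee Chair).
Among Petrov, Mbeki, Achebe, Takahashi and Dimitriou, by date of appointment to current office (later first): Petrov and Mbeki (19 Sep 2010) before Achebe (14 Jul 2009) before Takahashi (24 Apr 2009) before Dimitriou (11 Jun 2000).
Among Petrov and Mbeki, by terms served (lower first): Petrov (1 term) before Mbeki (11 terms).
Order: Farouk, Halvorsen, Novak, Petrov, Mbeki, Achebe, Takahashi, Dimitriou.

Farouk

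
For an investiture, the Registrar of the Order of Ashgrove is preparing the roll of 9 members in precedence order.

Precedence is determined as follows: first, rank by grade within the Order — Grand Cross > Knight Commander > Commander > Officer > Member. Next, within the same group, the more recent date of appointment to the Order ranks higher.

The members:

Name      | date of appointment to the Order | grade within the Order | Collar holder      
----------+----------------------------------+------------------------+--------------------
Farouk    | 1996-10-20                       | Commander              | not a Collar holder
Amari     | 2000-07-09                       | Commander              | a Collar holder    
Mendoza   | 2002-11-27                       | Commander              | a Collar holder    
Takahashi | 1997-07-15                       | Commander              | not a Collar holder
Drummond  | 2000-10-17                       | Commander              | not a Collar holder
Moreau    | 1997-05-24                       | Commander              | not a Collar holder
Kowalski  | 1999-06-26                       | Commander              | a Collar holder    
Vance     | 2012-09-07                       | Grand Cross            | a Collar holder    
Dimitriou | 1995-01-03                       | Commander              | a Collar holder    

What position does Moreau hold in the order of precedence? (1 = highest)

By grade within the Order: Vance (Grand Cross); then Mendoza, Drummond, Amari, Kowalski, Takahashi, Moreau, Farouk and Dimitriou (Commander).
Among Mendoza, Drummond, Amari, Kowalski, Takahashi, Moreau, Farouk and Dimitriou, by date of appointment to the Order (later first): Mendoza (2002-11-27) before Drummond (2000-10-17) before Amari (2000-07-09) before Kowalski (1999-06-26) before Takahashi (1997-07-15) before Moreau (1997-05-24) before Farouk (1996-10-20) before Dimitriou (1995-01-03).
Order: Vance, Mendoza, Drummond, Amari, Kowalski, Takahashi, Moreau, Farouk, Dimitriou. So position 7.

7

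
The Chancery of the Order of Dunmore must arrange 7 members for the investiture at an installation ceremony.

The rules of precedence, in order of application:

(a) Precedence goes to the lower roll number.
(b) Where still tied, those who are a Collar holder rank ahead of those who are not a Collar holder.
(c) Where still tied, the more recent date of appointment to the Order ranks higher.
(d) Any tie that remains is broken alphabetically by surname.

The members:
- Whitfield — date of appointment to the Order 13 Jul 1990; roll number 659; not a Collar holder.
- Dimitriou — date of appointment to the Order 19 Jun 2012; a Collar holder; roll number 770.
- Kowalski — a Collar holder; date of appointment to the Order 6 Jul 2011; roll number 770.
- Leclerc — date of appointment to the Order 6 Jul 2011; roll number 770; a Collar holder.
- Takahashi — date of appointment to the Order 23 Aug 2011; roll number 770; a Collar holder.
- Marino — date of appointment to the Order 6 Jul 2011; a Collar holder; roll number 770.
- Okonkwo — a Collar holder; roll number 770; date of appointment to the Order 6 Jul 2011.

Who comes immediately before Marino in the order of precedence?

By roll number (lower first): Whitfield (659); then Dimitriou, Takahashi, Kowalski, Leclerc, Marino and Okonkwo (each 770).
Dimitriou, Takahashi, Kowalski, Leclerc, Marino and Okonkwo are each a Collar holder, so the next rule applies.
Among Dimitriou, Takahashi, Kowalski, Leclerc, Marino and Okonkwo, by date of appointment to the Order (later first): Dimitriou (19 Jun 2012) before Takahashi (23 Aug 2011) before Kowalski, Leclerc, Marino and Okonkwo (6 Jul 2011).
Among Kowalski, Leclerc, Marino and Okonkwo, alphabetically by surname: Kowalski before Leclerc before Marino before Okonkwo.
Order: Whitfield, Dimitriou, Takahashi, Kowalski, Leclerc, Marino, Okonkwo.

Leclerc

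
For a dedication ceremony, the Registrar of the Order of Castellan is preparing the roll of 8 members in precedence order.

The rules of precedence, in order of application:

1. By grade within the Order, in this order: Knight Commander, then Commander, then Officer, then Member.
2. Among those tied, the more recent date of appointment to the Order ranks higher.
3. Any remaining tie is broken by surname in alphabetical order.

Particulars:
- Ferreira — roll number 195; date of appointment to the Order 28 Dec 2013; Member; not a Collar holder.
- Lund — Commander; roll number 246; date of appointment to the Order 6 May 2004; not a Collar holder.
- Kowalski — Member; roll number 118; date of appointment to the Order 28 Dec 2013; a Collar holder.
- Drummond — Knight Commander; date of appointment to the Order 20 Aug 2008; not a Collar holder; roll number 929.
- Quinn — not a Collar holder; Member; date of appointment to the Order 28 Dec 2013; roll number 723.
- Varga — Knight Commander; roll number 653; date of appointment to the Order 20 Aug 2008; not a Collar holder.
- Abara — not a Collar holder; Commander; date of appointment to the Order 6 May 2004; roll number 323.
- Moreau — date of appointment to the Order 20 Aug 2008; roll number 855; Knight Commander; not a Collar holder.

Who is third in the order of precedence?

By grade within the Order: Drummond, Moreau and Varga (Knight Commander); then Abara and Lund (Commander); then Ferreira, Kowalski and Quinn (Member).
Drummond, Moreau and Varga all have date of appointment to the Order 20 Aug 2008, so the next rule applies.
Among Drummond, Moreau and Varga, alphabetically by surname: Drummond before Moreau before Varga.
Abara and Lund both have date of appointment to the Order 6 May 2004, so the next rule applies.
Among Abara and Lund, alphabetically by surname: Abara before Lund.
Ferreira, Kowalski and Quinn all have date of appointment to the Order 28 Dec 2013, so the next rule applies.
Among Ferreira, Kowalski and Quinn, alphabetically by surname: Ferreira before Kowalski before Quinn.
Order: Drummond, Moreau, Varga, Abara, Lund, Ferreira, Kowalski, Quinn.

Varga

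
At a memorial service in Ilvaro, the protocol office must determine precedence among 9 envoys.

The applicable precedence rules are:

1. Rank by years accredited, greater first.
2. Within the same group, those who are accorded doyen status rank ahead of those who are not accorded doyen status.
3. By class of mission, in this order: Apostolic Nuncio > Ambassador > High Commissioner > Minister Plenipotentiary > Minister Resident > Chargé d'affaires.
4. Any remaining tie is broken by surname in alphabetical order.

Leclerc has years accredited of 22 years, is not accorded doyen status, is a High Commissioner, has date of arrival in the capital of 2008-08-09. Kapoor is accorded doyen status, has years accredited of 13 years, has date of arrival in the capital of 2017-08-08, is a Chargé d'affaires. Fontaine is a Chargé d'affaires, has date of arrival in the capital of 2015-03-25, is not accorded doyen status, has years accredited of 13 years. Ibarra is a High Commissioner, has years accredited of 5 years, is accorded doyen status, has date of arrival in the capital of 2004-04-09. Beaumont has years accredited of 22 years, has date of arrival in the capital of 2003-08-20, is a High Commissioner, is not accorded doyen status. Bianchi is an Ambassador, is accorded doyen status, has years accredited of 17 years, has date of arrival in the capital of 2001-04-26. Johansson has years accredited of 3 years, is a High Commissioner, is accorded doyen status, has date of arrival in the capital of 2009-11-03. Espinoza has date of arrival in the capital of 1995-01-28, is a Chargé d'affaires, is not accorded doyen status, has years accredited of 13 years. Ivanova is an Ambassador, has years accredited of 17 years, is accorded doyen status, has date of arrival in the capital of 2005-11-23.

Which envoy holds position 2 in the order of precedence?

Leclerc

By years accredited (higher first): Beaumont and Leclerc (both 22 years); then Bianchi and Ivanova (both 17 years); then Kapoor, Espinoza and Fontaine (each 13 years); then Ibarra (5 years); then Johansson (3 years).
Beaumont and Leclerc are each not accorded doyen status, so the next rule applies.
Beaumont and Leclerc are each High Commissioner, so the next rule applies.
Among Beaumont and Leclerc, alphabetically by surname: Beaumont before Leclerc.
Bianchi and Ivanova are each accorded doyen status, so the next rule applies.
Bianchi and Ivanova are each Ambassador, so the next rule applies.
Among Bianchi and Ivanova, alphabetically by surname: Bianchi before Ivanova.
Among Kapoor, Espinoza and Fontaine, accorded doyen status before not accorded doyen status: Kapoor (accorded doyen status) before Espinoza and Fontaine (not accorded doyen status).
Espinoza and Fontaine are each Chargé d'affaires, so the next rule applies.
Among Espinoza and Fontaine, alphabetically by surname: Espinoza before Fontaine.
Order: Beaumont, Leclerc, Bianchi, Ivanova, Kapoor, Espinoza, Fontaine, Ibarra, Johansson.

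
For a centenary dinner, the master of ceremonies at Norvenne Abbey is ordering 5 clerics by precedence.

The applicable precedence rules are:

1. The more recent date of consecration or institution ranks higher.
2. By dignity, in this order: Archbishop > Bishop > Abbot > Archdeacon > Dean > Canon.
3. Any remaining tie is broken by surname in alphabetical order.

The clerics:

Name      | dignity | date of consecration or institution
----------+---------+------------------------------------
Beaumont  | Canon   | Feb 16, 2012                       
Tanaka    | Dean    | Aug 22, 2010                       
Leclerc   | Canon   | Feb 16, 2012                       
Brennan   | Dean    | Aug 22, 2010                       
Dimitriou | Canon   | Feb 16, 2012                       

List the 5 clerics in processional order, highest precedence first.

Beaumont, Dimitriou, Leclerc, Brennan, Tanaka

By date of consecration or institution (later first): Beaumont, Dimitriou and Leclerc (each Feb 16, 2012); then Brennan and Tanaka (both Aug 22, 2010).
Beaumont, Dimitriou and Leclerc are each Canon, so the next rule applies.
Among Beaumont, Dimitriou and Leclerc, alphabetically by surname: Beaumont before Dimitriou before Leclerc.
Brennan and Tanaka are each Dean, so the next rule applies.
Among Brennan and Tanaka, alphabetically by surname: Brennan before Tanaka.
Full order: Beaumont, Dimitriou, Leclerc, Brennan, Tanaka.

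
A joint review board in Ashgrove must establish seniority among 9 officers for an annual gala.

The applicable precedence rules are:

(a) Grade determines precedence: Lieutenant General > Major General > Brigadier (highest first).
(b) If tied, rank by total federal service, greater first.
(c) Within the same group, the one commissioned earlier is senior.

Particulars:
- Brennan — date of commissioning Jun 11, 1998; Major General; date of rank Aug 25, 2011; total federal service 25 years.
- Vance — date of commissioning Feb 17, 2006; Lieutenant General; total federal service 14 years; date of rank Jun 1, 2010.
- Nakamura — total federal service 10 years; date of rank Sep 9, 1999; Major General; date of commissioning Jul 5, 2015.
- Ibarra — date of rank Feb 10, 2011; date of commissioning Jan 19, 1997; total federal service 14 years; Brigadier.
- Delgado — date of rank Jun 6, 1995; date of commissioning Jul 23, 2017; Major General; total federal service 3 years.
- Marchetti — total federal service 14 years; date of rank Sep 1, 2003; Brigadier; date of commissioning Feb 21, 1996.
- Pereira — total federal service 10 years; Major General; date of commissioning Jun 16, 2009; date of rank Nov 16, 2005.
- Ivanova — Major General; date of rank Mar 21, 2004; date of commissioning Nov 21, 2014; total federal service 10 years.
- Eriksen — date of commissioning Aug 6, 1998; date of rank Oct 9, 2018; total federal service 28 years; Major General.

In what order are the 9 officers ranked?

By grade: Vance (Lieutenant General); then Eriksen, Brennan, Pereira, Ivanova, Nakamura and Delgado (Major General); then Marchetti and Ibarra (Brigadier).
Among Eriksen, Brennan, Pereira, Ivanova, Nakamura and Delgado, by total federal service (higher first): Eriksen (28 years) before Brennan (25 years) before Pereira, Ivanova and Nakamura (10 years) before Delgado (3 years).
Among Pereira, Ivanova and Nakamura, by date of commissioning (earlier first): Pereira (Jun 16, 2009) before Ivanova (Nov 21, 2014) before Nakamura (Jul 5, 2015).
Marchetti and Ibarra both have total federal service 14 years, so the next rule applies.
Among Marchetti and Ibarra, by date of commissioning (earlier first): Marchetti (Feb 21, 1996) before Ibarra (Jan 19, 1997).
Full order: Vance, Eriksen, Brennan, Pereira, Ivanova, Nakamura, Delgado, Marchetti, Ibarra.

Vance, Eriksen, Brennan, Pereira, Ivanova, Nakamura, Delgado, Marchetti, Ibarra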